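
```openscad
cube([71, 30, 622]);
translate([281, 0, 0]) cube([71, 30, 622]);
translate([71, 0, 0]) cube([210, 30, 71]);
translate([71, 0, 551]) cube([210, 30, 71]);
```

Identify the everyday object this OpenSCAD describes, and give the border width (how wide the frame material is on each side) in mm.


A picture frame. The border width is 71 mm.

Four thin pieces enclosing a rectangular opening — a picture frame. The two full-height stiles are 622 mm tall; the top rail sits at z = 551 and is 71 mm tall, so the border above the opening is 622 − 551 = 71 mm, matching the stile x-width.


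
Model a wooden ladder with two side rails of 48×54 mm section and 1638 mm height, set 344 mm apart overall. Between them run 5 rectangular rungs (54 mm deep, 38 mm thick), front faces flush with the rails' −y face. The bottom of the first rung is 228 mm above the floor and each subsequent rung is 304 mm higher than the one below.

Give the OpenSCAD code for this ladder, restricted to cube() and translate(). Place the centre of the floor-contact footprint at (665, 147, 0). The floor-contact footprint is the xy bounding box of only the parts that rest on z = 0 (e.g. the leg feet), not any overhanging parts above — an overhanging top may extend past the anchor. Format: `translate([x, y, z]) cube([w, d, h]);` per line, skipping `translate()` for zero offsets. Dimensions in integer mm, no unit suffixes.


// rung span = 344 - 2*48 = 248
// rung[k] z = 228 + k*304
translate([493, 120, 0]) cube([48, 54, 1638]);
translate([789, 120, 0]) cube([48, 54, 1638]);
translate([541, 120, 228]) cube([248, 54, 38]);
translate([541, 120, 532]) cube([248, 54, 38]);
translate([541, 120, 836]) cube([248, 54, 38]);
translate([541, 120, 1140]) cube([248, 54, 38]);
translate([541, 120, 1444]) cube([248, 54, 38]);


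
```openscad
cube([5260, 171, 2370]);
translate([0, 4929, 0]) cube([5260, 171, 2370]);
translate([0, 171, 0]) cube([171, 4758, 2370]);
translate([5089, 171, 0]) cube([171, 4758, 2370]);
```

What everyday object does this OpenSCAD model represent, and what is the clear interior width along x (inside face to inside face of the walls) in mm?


A house (or room) frame. The interior width is 4918 mm.

Four 2370 mm walls enclosing a rectangle with no floor or roof — a room or house frame. Outside width is 5260 mm and wall thickness is 171 mm, so the interior width is 5260 − 2 × 171 = 4918 mm.


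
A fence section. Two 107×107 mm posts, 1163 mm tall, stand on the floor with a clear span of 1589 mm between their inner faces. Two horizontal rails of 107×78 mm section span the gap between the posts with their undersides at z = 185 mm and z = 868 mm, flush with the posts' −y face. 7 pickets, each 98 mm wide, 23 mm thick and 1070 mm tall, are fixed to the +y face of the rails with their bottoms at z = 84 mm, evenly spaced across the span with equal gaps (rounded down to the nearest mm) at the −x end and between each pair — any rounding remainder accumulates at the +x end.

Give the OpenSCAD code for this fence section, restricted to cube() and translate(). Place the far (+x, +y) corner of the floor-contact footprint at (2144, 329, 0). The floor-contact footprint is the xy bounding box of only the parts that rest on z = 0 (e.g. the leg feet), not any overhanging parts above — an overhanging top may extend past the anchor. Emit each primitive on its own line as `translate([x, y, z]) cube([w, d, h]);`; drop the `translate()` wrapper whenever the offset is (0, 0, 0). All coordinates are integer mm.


translate([341, 222, 0]) cube([107, 107, 1163]);
translate([2037, 222, 0]) cube([107, 107, 1163]);
translate([448, 222, 185]) cube([1589, 107, 78]);
translate([448, 222, 868]) cube([1589, 107, 78]);
translate([560, 329, 84]) cube([98, 23, 1070]);
translate([770, 329, 84]) cube([98, 23, 1070]);
translate([980, 329, 84]) cube([98, 23, 1070]);
translate([1190, 329, 84]) cube([98, 23, 1070]);
translate([1400, 329, 84]) cube([98, 23, 1070]);
translate([1610, 329, 84]) cube([98, 23, 1070]);
translate([1820, 329, 84]) cube([98, 23, 1070]);


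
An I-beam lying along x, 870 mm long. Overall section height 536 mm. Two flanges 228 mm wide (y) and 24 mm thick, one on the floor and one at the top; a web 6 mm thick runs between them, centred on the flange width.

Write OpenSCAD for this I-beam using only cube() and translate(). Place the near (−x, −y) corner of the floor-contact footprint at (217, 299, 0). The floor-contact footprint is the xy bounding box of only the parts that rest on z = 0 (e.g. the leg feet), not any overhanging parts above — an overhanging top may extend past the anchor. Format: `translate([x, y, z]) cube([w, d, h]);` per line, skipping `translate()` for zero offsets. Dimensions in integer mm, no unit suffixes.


translate([217, 299, 0]) cube([870, 228, 24]);
translate([217, 410, 24]) cube([870, 6, 488]);
translate([217, 299, 512]) cube([870, 228, 24]);


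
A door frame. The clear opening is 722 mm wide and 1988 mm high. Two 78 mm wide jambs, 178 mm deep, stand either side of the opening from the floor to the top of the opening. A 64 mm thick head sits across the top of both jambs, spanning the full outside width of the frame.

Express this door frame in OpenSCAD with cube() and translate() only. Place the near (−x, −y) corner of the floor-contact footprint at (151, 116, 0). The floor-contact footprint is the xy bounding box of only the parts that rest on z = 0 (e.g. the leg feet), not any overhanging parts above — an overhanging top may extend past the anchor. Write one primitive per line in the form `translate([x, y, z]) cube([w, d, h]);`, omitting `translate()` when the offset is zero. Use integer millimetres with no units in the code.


translate([151, 116, 0]) cube([78, 178, 1988]);
translate([951, 116, 0]) cube([78, 178, 1988]);
translate([151, 116, 1988]) cube([878, 178, 64]);


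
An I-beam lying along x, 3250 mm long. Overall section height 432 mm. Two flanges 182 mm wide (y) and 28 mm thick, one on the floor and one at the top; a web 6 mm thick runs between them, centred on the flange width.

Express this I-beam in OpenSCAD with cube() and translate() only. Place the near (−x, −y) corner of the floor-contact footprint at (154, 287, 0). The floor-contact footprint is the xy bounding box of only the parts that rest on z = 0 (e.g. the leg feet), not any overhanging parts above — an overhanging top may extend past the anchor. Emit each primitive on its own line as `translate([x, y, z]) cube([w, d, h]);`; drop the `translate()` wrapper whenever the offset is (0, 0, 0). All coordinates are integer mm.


translate([154, 287, 0]) cube([3250, 182, 28]);
translate([154, 375, 28]) cube([3250, 6, 376]);
translate([154, 287, 404]) cube([3250, 182, 28]);


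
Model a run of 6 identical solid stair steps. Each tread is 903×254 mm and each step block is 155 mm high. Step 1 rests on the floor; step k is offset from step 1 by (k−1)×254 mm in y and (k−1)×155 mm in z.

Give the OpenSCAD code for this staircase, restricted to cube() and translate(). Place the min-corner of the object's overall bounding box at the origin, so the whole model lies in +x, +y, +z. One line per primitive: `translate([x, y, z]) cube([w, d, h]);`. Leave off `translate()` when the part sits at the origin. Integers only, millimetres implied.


cube([903, 254, 155]);
translate([0, 254, 155]) cube([903, 254, 155]);
translate([0, 508, 310]) cube([903, 254, 155]);
translate([0, 762, 465]) cube([903, 254, 155]);
translate([0, 1016, 620]) cube([903, 254, 155]);
translate([0, 1270, 775]) cube([903, 254, 155]);


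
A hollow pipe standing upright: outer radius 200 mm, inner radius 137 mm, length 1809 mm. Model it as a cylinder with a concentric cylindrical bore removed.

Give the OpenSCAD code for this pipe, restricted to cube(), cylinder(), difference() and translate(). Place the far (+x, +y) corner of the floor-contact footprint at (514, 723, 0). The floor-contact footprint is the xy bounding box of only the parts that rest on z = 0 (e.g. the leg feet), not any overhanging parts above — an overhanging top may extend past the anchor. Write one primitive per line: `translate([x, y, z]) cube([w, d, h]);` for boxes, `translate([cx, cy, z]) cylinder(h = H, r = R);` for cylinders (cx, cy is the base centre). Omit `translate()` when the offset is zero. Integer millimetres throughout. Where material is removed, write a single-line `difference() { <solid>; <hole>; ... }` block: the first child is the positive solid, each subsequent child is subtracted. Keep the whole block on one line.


difference() { translate([314, 523, 0]) cylinder(h = 1809, r = 200); translate([314, 523, 0]) cylinder(h = 1809, r = 137); }


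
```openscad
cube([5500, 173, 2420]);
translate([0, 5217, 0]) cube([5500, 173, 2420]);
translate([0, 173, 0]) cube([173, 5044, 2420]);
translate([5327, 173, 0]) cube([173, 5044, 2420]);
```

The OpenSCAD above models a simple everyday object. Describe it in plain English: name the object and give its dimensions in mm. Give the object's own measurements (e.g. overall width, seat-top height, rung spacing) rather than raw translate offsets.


The wall frame of a small rectangular building: four walls, each 2420 mm tall and 173 mm thick, enclosing a footprint 5500 mm (x) by 5390 mm (y) outside-to-outside, with no floor or roof. The front and back walls (the −y and +y sides) span the full width; the two side walls fit between them.


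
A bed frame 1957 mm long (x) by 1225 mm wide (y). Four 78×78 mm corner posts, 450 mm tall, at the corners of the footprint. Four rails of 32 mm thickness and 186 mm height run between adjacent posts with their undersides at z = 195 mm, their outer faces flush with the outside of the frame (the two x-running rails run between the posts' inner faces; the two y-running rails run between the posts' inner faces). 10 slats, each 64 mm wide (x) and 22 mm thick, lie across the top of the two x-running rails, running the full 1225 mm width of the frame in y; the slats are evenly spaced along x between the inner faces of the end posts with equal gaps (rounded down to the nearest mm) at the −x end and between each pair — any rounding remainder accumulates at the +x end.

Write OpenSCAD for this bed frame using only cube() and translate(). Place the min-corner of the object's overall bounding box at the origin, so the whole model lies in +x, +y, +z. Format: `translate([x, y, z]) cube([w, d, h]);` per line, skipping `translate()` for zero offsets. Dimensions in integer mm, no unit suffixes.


// slat z = rail_z + rail_h = 195 + 186 = 381
// slat gap = ⌊(1801 − 10·64) / 11⌋ = 105
cube([78, 78, 450]);
translate([0, 1147, 0]) cube([78, 78, 450]);
translate([1879, 0, 0]) cube([78, 78, 450]);
translate([1879, 1147, 0]) cube([78, 78, 450]);
translate([78, 0, 195]) cube([1801, 32, 186]);
translate([78, 1193, 195]) cube([1801, 32, 186]);
translate([0, 78, 195]) cube([32, 1069, 186]);
translate([1925, 78, 195]) cube([32, 1069, 186]);
translate([183, 0, 381]) cube([64, 1225, 22]);
translate([352, 0, 381]) cube([64, 1225, 22]);
translate([521, 0, 381]) cube([64, 1225, 22]);
translate([690, 0, 381]) cube([64, 1225, 22]);
translate([859, 0, 381]) cube([64, 1225, 22]);
translate([1028, 0, 381]) cube([64, 1225, 22]);
translate([1197, 0, 381]) cube([64, 1225, 22]);
translate([1366, 0, 381]) cube([64, 1225, 22]);
translate([1535, 0, 381]) cube([64, 1225, 22]);
translate([1704, 0, 381]) cube([64, 1225, 22]);


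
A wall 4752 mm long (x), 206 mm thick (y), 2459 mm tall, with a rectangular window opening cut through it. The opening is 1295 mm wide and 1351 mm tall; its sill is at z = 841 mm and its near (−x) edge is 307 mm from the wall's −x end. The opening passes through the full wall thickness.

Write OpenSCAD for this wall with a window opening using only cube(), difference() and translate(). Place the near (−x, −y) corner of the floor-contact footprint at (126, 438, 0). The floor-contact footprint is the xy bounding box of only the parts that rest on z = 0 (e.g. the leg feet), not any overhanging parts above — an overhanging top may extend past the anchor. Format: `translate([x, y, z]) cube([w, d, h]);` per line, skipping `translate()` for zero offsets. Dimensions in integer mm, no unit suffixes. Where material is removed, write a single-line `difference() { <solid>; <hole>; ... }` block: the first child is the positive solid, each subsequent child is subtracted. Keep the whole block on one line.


difference() { translate([126, 438, 0]) cube([4752, 206, 2459]); translate([433, 438, 841]) cube([1295, 206, 1351]); }


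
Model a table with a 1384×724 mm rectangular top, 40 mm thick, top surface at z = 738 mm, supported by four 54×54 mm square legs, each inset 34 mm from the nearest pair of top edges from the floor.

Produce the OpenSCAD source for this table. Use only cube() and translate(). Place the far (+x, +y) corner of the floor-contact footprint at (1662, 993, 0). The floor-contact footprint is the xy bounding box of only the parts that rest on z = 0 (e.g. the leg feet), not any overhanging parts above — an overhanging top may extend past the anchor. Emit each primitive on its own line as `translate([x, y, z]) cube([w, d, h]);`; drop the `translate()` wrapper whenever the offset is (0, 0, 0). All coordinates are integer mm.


// leg_h = 738 - 40 = 698
translate([312, 303, 698]) cube([1384, 724, 40]);
translate([346, 337, 0]) cube([54, 54, 698]);
translate([1608, 337, 0]) cube([54, 54, 698]);
translate([346, 939, 0]) cube([54, 54, 698]);
translate([1608, 939, 0]) cube([54, 54, 698]);


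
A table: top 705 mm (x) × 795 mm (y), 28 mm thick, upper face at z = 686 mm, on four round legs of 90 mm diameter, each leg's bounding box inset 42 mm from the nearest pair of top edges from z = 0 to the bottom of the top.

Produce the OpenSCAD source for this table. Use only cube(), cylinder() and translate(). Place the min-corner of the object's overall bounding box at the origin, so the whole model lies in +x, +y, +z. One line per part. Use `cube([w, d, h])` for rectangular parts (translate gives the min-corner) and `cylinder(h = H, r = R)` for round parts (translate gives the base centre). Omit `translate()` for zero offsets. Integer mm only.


translate([0, 0, 658]) cube([705, 795, 28]);
translate([87, 87, 0]) cylinder(h = 658, r = 45);
translate([618, 87, 0]) cylinder(h = 658, r = 45);
translate([87, 708, 0]) cylinder(h = 658, r = 45);
translate([618, 708, 0]) cylinder(h = 658, r = 45);


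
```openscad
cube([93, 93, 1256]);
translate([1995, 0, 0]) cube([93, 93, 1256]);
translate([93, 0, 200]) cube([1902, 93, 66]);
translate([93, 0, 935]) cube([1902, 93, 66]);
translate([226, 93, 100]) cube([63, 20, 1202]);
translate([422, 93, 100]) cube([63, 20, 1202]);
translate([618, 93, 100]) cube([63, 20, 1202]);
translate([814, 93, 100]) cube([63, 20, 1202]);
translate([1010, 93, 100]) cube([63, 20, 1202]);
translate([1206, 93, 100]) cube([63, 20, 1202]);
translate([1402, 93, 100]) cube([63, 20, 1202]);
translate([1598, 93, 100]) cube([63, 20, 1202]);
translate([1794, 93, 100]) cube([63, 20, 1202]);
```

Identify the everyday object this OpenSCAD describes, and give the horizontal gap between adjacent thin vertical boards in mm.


A fence section. The picket gap is 133 mm.

Two posts, two rails, 9 pickets — a fence section. Span 1902 mm holds 9 pickets of 63 mm with 10 equal gaps: ⌊(1902 − 9·63) / 10⌋ = 133 mm.


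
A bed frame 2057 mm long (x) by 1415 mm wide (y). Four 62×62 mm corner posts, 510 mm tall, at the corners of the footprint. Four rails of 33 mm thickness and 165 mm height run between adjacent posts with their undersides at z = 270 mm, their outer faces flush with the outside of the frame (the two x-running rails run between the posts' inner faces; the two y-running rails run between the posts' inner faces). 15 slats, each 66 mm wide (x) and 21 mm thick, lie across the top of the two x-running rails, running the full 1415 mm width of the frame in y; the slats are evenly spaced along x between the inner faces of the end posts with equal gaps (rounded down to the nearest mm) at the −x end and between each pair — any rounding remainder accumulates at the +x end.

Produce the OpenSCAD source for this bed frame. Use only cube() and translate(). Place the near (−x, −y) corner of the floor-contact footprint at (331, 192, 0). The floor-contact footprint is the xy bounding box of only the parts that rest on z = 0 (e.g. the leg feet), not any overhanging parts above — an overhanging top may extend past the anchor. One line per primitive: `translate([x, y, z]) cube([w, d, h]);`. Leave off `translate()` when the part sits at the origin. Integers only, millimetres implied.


translate([331, 192, 0]) cube([62, 62, 510]);
translate([331, 1545, 0]) cube([62, 62, 510]);
translate([2326, 192, 0]) cube([62, 62, 510]);
translate([2326, 1545, 0]) cube([62, 62, 510]);
translate([393, 192, 270]) cube([1933, 33, 165]);
translate([393, 1574, 270]) cube([1933, 33, 165]);
translate([331, 254, 270]) cube([33, 1291, 165]);
translate([2355, 254, 270]) cube([33, 1291, 165]);
translate([451, 192, 435]) cube([66, 1415, 21]);
translate([575, 192, 435]) cube([66, 1415, 21]);
translate([699, 192, 435]) cube([66, 1415, 21]);
translate([823, 192, 435]) cube([66, 1415, 21]);
translate([947, 192, 435]) cube([66, 1415, 21]);
translate([1071, 192, 435]) cube([66, 1415, 21]);
translate([1195, 192, 435]) cube([66, 1415, 21]);
translate([1319, 192, 435]) cube([66, 1415, 21]);
translate([1443, 192, 435]) cube([66, 1415, 21]);
translate([1567, 192, 435]) cube([66, 1415, 21]);
translate([1691, 192, 435]) cube([66, 1415, 21]);
translate([1815, 192, 435]) cube([66, 1415, 21]);
translate([1939, 192, 435]) cube([66, 1415, 21]);
translate([2063, 192, 435]) cube([66, 1415, 21]);
translate([2187, 192, 435]) cube([66, 1415, 21]);


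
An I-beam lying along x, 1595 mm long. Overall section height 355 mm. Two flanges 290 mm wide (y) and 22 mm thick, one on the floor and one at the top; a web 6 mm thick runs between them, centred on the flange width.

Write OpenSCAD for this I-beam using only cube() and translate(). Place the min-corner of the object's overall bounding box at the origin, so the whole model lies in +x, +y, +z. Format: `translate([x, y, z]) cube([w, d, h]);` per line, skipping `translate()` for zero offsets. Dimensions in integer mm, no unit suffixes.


cube([1595, 290, 22]);
translate([0, 142, 22]) cube([1595, 6, 311]);
translate([0, 0, 333]) cube([1595, 290, 22]);


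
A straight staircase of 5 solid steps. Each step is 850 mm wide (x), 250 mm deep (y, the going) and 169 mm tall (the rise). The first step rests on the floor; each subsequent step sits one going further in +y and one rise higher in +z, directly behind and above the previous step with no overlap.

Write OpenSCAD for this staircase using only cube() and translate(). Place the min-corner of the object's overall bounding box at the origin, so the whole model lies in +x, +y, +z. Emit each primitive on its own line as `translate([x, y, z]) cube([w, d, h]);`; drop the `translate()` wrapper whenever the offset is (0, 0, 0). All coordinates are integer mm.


cube([850, 250, 169]);
translate([0, 250, 169]) cube([850, 250, 169]);
translate([0, 500, 338]) cube([850, 250, 169]);
translate([0, 750, 507]) cube([850, 250, 169]);
translate([0, 1000, 676]) cube([850, 250, 169]);


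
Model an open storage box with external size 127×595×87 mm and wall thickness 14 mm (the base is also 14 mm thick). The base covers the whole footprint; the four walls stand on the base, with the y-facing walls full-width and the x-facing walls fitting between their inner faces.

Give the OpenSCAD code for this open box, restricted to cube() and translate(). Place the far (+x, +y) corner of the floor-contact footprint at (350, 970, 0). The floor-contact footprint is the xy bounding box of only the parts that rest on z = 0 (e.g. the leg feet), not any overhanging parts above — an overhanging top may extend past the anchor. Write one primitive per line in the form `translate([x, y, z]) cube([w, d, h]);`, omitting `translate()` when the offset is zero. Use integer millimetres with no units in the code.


translate([223, 375, 0]) cube([127, 595, 14]);
translate([223, 375, 14]) cube([127, 14, 73]);
translate([223, 956, 14]) cube([127, 14, 73]);
translate([223, 389, 14]) cube([14, 567, 73]);
translate([336, 389, 14]) cube([14, 567, 73]);


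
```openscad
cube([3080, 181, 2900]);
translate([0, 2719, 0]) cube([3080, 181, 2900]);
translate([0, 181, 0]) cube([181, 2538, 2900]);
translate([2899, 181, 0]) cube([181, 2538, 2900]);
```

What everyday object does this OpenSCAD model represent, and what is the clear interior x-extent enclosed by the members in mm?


A house (or room) frame. The interior width is 2718 mm.

Four 2900 mm walls enclosing a rectangle with no floor or roof — a room or house frame. Outside width is 3080 mm and wall thickness is 181 mm, so the interior width is 3080 − 2 × 181 = 2718 mm.


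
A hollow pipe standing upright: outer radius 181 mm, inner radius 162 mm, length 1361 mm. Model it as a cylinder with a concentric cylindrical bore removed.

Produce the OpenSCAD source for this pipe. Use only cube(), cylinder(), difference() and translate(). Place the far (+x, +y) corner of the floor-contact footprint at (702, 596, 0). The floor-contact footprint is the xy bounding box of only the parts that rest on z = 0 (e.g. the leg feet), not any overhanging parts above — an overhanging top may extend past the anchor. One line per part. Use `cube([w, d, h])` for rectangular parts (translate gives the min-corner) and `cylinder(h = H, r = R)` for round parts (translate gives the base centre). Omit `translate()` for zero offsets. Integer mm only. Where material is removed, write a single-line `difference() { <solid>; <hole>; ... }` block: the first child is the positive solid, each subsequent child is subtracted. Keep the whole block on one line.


difference() { translate([521, 415, 0]) cylinder(h = 1361, r = 181); translate([521, 415, 0]) cylinder(h = 1361, r = 162); }


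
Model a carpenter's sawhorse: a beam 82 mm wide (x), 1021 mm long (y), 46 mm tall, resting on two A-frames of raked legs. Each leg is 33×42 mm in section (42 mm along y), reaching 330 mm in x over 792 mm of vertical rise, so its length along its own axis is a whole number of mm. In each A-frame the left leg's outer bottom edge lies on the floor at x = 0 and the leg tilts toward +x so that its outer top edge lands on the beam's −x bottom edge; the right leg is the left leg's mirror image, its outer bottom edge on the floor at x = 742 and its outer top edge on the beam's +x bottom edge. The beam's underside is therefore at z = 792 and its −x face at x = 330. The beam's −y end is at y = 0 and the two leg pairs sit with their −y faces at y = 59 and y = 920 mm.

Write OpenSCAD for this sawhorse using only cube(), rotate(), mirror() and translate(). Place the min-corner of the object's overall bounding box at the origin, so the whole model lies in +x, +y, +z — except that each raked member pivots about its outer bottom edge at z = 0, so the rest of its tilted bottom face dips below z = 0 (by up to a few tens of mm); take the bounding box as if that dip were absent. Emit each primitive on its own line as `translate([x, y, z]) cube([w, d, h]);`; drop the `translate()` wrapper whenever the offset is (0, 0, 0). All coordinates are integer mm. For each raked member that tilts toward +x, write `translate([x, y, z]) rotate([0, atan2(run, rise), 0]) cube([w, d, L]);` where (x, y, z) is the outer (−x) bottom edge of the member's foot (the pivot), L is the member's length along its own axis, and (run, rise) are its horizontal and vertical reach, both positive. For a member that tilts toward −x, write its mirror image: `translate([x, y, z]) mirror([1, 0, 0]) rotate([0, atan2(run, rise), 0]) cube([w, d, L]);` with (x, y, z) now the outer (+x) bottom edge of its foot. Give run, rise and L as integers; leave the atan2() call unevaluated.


translate([330, 0, 792]) cube([82, 1021, 46]);
translate([0, 59, 0]) rotate([0, atan2(330, 792), 0]) cube([33, 42, 858]);
translate([742, 59, 0]) mirror([1, 0, 0]) rotate([0, atan2(330, 792), 0]) cube([33, 42, 858]);
translate([0, 920, 0]) rotate([0, atan2(330, 792), 0]) cube([33, 42, 858]);
translate([742, 920, 0]) mirror([1, 0, 0]) rotate([0, atan2(330, 792), 0]) cube([33, 42, 858]);


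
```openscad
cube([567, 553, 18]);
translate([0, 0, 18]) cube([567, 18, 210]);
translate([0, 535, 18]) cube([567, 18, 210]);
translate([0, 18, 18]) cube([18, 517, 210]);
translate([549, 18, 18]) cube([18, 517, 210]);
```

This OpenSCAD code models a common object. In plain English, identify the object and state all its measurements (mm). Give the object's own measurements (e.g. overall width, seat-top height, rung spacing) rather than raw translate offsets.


An open-topped rectangular box: outside dimensions 567×553×228 mm, with a uniform wall and base thickness of 18 mm. The base is a full 567×553 slab on the floor; four walls sit on top of the base. The front and back walls (the −y and +y sides) span the full width; the two side walls fit between them.


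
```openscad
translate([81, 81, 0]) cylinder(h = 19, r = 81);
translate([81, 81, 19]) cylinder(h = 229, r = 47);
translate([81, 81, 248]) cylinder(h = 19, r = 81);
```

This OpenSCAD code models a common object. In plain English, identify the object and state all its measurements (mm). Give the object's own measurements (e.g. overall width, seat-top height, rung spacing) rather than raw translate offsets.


A spool: two coaxial disc flanges of radius 81 mm and thickness 19 mm, joined by a core cylinder of radius 47 mm and height 229 mm. The lower flange rests on z = 0 and the three cylinders share a vertical axis.


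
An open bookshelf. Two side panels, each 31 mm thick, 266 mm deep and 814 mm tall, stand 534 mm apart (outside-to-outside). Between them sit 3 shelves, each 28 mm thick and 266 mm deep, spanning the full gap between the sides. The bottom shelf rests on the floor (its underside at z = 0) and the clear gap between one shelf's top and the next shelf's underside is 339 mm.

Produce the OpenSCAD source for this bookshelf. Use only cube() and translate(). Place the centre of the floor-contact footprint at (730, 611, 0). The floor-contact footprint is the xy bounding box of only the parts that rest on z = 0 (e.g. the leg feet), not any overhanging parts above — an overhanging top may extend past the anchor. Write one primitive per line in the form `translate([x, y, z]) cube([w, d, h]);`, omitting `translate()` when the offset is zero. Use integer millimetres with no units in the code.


translate([463, 478, 0]) cube([31, 266, 814]);
translate([966, 478, 0]) cube([31, 266, 814]);
translate([494, 478, 0]) cube([472, 266, 28]);
translate([494, 478, 367]) cube([472, 266, 28]);
translate([494, 478, 734]) cube([472, 266, 28]);


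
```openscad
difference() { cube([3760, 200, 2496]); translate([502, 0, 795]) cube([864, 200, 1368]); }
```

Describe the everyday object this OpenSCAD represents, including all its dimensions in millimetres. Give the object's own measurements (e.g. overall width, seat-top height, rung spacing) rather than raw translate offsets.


A wall 3760 mm long (x), 200 mm thick (y), 2496 mm tall, with a rectangular window opening cut through it. The opening is 864 mm wide and 1368 mm tall; its sill is at z = 795 mm and its near (−x) edge is 502 mm from the wall's −x end. The opening passes through the full wall thickness.


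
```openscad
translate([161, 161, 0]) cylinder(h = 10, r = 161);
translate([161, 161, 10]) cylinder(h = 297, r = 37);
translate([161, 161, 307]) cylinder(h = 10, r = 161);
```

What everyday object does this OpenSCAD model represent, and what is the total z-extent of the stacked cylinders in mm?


A spool. The overall height is 317 mm.

Three coaxial cylinders, large–small–large — a spool. Two 10 mm flanges and a 297 mm core give 10 + 297 + 10 = 317 mm.


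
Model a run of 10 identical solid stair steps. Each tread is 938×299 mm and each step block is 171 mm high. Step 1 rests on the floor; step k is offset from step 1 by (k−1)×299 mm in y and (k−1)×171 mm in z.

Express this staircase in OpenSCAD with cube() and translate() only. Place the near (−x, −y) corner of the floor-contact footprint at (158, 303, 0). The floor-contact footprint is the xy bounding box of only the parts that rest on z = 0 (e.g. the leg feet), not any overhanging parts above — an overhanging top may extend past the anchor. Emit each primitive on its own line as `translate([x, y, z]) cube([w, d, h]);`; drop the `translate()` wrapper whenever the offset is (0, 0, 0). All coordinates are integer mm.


translate([158, 303, 0]) cube([938, 299, 171]);
translate([158, 602, 171]) cube([938, 299, 171]);
translate([158, 901, 342]) cube([938, 299, 171]);
translate([158, 1200, 513]) cube([938, 299, 171]);
translate([158, 1499, 684]) cube([938, 299, 171]);
translate([158, 1798, 855]) cube([938, 299, 171]);
translate([158, 2097, 1026]) cube([938, 299, 171]);
translate([158, 2396, 1197]) cube([938, 299, 171]);
translate([158, 2695, 1368]) cube([938, 299, 171]);
translate([158, 2994, 1539]) cube([938, 299, 171]);


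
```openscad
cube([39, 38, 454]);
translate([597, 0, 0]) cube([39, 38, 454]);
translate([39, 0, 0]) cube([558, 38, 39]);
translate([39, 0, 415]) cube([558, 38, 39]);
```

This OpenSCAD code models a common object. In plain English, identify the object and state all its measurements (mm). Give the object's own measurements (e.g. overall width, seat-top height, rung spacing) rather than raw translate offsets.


A rectangular picture frame lying in the x–z plane (depth along y). The opening is 558 mm wide (x) by 376 mm tall (z), surrounded by a border 39 mm wide on all four sides. The frame is 38 mm deep and is made of two full-height vertical stiles with two horizontal rails fitted between them.


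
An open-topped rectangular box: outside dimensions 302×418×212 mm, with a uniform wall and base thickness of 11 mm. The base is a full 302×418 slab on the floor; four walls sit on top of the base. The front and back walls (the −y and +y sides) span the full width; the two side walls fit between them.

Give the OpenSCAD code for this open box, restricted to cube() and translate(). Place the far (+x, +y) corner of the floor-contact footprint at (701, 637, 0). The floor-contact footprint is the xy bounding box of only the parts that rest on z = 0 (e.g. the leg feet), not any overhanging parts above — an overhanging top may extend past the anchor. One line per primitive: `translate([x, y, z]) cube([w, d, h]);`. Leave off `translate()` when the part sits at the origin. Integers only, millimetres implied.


translate([399, 219, 0]) cube([302, 418, 11]);
translate([399, 219, 11]) cube([302, 11, 201]);
translate([399, 626, 11]) cube([302, 11, 201]);
translate([399, 230, 11]) cube([11, 396, 201]);
translate([690, 230, 11]) cube([11, 396, 201]);


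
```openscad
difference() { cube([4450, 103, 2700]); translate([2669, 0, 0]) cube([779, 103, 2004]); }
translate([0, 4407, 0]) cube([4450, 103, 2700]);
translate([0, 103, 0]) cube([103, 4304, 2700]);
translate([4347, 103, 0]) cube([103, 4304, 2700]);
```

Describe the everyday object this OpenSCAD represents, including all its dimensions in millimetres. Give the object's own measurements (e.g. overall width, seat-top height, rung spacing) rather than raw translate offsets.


A single room: four walls, each 2700 mm tall and 103 mm thick, enclosing an outside footprint 4450×4510 mm (x × y), no floor or roof. The front and back walls (−y and +y sides) run the full x-width; the side walls fit between their inner faces. A door opening 779 mm wide and 2004 mm tall is cut through the front wall from the floor up, its −x edge 2669 mm from the wall's −x end.


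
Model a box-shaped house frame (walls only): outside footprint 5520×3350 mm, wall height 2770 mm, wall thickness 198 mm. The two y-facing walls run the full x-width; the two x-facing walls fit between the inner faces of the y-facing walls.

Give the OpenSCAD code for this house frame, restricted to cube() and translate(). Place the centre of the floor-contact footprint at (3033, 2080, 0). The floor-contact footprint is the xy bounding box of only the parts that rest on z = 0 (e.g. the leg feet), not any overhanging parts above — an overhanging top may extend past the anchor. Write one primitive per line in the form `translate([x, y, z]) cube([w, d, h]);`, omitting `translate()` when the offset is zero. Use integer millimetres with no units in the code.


translate([273, 405, 0]) cube([5520, 198, 2770]);
translate([273, 3557, 0]) cube([5520, 198, 2770]);
translate([273, 603, 0]) cube([198, 2954, 2770]);
translate([5595, 603, 0]) cube([198, 2954, 2770]);


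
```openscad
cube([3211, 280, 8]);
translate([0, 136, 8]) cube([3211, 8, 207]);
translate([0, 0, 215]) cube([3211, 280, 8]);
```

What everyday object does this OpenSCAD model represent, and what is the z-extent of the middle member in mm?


An I-beam. The web height is 207 mm.

Two wide flanges with a thin centred web — an I-beam. Overall 223 mm minus two 8 mm flanges gives a web of 223 − 2·8 = 207 mm.


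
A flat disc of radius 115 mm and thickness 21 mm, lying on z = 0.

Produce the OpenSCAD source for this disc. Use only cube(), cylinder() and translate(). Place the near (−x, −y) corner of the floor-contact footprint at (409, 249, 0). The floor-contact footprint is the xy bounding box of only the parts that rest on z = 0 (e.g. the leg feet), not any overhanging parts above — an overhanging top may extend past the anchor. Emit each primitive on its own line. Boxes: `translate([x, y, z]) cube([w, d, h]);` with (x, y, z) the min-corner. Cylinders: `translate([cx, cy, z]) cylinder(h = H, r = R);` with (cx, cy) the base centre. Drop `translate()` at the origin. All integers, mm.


translate([524, 364, 0]) cylinder(h = 21, r = 115);


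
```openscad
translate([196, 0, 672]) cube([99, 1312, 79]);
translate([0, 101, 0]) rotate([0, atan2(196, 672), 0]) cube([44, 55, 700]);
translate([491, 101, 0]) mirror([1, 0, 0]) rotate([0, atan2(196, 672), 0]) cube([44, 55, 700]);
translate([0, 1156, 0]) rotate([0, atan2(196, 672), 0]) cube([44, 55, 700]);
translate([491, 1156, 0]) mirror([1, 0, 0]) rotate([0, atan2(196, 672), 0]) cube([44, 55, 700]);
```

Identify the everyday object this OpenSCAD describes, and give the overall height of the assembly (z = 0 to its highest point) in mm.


A sawhorse. The overall height is 751 mm.

A beam across two mirrored pairs of raked legs — a sawhorse. The beam's underside is at z = 672 (matching the legs' vertical rise in atan2(196, 672)) and the beam is 79 mm tall, so its top is at 672 + 79 = 751 mm. The raked legs top out at the beam's underside, so that is the highest point.


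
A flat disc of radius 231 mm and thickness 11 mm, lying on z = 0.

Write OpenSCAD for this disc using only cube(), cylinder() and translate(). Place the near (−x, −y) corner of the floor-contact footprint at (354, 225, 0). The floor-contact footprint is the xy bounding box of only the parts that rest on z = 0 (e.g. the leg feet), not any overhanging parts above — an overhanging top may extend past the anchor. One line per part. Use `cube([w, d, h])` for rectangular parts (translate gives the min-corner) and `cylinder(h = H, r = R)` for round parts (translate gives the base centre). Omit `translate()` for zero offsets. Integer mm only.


translate([585, 456, 0]) cylinder(h = 11, r = 231);


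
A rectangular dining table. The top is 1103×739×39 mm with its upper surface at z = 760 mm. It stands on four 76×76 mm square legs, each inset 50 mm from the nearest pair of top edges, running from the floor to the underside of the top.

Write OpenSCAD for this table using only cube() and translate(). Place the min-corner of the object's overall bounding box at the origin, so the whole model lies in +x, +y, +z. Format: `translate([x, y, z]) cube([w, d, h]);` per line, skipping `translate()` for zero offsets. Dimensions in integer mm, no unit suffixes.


translate([0, 0, 721]) cube([1103, 739, 39]);
translate([50, 50, 0]) cube([76, 76, 721]);
translate([977, 50, 0]) cube([76, 76, 721]);
translate([50, 613, 0]) cube([76, 76, 721]);
translate([977, 613, 0]) cube([76, 76, 721]);


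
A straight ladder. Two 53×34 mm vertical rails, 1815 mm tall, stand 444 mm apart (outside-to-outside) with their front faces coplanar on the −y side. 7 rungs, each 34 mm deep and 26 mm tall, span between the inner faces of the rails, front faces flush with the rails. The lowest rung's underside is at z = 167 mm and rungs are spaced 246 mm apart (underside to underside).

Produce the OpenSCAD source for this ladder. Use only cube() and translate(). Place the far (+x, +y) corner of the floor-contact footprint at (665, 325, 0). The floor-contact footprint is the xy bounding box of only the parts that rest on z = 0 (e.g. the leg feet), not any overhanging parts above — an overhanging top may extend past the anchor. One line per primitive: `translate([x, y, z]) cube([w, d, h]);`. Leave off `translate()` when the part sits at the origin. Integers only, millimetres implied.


translate([221, 291, 0]) cube([53, 34, 1815]);
translate([612, 291, 0]) cube([53, 34, 1815]);
translate([274, 291, 167]) cube([338, 34, 26]);
translate([274, 291, 413]) cube([338, 34, 26]);
translate([274, 291, 659]) cube([338, 34, 26]);
translate([274, 291, 905]) cube([338, 34, 26]);
translate([274, 291, 1151]) cube([338, 34, 26]);
translate([274, 291, 1397]) cube([338, 34, 26]);
translate([274, 291, 1643]) cube([338, 34, 26]);


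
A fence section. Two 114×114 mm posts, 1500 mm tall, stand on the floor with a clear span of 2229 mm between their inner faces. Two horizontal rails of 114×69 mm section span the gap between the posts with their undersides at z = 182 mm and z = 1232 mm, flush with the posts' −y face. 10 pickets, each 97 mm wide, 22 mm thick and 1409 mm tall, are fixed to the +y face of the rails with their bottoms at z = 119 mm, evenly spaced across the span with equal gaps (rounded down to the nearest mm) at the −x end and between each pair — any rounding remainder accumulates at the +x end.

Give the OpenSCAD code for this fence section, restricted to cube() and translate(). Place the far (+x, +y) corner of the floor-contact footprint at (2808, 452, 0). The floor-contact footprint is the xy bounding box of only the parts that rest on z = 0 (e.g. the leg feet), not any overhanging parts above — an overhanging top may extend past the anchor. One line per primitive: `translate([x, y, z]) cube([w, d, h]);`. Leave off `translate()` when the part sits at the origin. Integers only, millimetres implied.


translate([351, 338, 0]) cube([114, 114, 1500]);
translate([2694, 338, 0]) cube([114, 114, 1500]);
translate([465, 338, 182]) cube([2229, 114, 69]);
translate([465, 338, 1232]) cube([2229, 114, 69]);
translate([579, 452, 119]) cube([97, 22, 1409]);
translate([790, 452, 119]) cube([97, 22, 1409]);
translate([1001, 452, 119]) cube([97, 22, 1409]);
translate([1212, 452, 119]) cube([97, 22, 1409]);
translate([1423, 452, 119]) cube([97, 22, 1409]);
translate([1634, 452, 119]) cube([97, 22, 1409]);
translate([1845, 452, 119]) cube([97, 22, 1409]);
translate([2056, 452, 119]) cube([97, 22, 1409]);
translate([2267, 452, 119]) cube([97, 22, 1409]);
translate([2478, 452, 119]) cube([97, 22, 1409]);


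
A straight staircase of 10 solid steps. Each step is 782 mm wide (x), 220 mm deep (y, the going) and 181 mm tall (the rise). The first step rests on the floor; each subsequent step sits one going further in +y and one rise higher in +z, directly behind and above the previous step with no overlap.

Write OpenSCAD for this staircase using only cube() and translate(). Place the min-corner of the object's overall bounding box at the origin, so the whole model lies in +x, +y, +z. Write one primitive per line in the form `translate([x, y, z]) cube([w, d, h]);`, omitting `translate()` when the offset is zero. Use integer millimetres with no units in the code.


cube([782, 220, 181]);
translate([0, 220, 181]) cube([782, 220, 181]);
translate([0, 440, 362]) cube([782, 220, 181]);
translate([0, 660, 543]) cube([782, 220, 181]);
translate([0, 880, 724]) cube([782, 220, 181]);
translate([0, 1100, 905]) cube([782, 220, 181]);
translate([0, 1320, 1086]) cube([782, 220, 181]);
translate([0, 1540, 1267]) cube([782, 220, 181]);
translate([0, 1760, 1448]) cube([782, 220, 181]);
translate([0, 1980, 1629]) cube([782, 220, 181]);
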